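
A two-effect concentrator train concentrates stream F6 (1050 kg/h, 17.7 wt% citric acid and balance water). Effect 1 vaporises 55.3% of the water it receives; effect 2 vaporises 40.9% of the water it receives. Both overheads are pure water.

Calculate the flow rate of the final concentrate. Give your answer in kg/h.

water in feed = 1050×0.823 = 864.15 kg/h.
After stage 1: water left = (1−0.553)×864.15 = 386.28; stream total = 572.13 kg/h.
After stage 2: water left = (1−0.409)×386.28 = 228.29; final concentrate = 414.14 kg/h.

414.1 kg/h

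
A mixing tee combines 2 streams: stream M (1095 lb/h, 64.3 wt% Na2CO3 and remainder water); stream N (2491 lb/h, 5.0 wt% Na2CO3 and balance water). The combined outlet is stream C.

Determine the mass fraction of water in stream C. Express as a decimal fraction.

Total flow out = 1095 + 2491 = 3586 lb/h.
water in = 1095×0.357 + 2491×0.950 = 2757.4 lb/h.
water mass fraction in C = 2757.4/3586 = 0.7689.

0.7689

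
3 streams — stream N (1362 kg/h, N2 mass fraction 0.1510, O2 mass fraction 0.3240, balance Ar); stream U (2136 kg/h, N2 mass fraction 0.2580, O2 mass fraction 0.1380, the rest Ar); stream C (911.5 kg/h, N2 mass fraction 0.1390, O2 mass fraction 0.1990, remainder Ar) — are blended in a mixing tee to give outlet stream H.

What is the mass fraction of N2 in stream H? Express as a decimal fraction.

0.2004

Total flow out = 1362 + 2136 + 911.5 = 4409.5 kg/h.
N2 in = 1362×0.151 + 2136×0.258 + 911.5×0.139 = 883.45 kg/h.
N2 mass fraction in H = 883.45/4409.5 = 0.2004.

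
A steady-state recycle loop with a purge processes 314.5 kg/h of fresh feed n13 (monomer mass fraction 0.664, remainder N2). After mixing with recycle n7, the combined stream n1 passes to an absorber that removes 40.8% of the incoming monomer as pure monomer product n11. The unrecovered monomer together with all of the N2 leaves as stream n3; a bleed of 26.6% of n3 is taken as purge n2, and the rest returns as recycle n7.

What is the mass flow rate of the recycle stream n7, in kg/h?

N2 enters only via n13 and leaves only via the purge: 314.5×0.336 = 0.266×(N2 in n3), and the absorber passes all N2, so N2 in n1 = N2 in n3 = 397.26 kg/h.
monomer in n1: m_A = 314.5×0.664 + (1−0.266)·(1−0.408)·m_A, so m_A = 208.83/0.5655 = 369.3 kg/h.
n3 = (1−0.408)×369.3 + 397.26 = 615.89 kg/h.
Recycle n7 = (1−0.266)×615.89 = 452.06 kg/h.

452.1 kg/h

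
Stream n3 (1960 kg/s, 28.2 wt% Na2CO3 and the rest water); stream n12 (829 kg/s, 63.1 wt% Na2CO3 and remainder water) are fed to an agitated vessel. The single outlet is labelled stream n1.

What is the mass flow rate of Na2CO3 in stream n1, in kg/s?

Na2CO3 out = Na2CO3 in = 1960×0.282 + 829×0.631 = 1075.8 kg/s.

1076 kg/s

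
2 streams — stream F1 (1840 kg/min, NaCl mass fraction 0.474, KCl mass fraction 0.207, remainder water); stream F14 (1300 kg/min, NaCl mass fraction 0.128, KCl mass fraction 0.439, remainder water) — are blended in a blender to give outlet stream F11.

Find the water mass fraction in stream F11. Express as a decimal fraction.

0.366

Total flow out = 1840 + 1300 = 3140 kg/min.
water in = 1840×0.319 + 1300×0.433 = 1149.9 kg/min.
water mass fraction in F11 = 1149.9/3140 = 0.366.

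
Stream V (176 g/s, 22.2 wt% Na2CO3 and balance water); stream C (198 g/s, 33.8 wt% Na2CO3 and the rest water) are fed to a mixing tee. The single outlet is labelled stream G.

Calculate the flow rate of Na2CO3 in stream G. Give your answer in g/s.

106 g/s

Na2CO3 out = Na2CO3 in = 176×0.222 + 198×0.338 = 106 g/s.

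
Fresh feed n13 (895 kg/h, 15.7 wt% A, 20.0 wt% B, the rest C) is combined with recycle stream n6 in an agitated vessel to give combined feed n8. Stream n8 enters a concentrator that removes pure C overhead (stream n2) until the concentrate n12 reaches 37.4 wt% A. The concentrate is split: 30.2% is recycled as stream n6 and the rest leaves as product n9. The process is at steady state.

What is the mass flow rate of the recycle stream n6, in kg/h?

Overall A balance (none leaves overhead): A in fresh feed = A in product, i.e. 895×0.157 = (1−0.302)·n12·0.374.
n12 = 140.52/(0.374×0.698) = 538.26 kg/h.
Recycle n6 = 0.302×538.26 = 162.56 kg/h.

162.6 kg/h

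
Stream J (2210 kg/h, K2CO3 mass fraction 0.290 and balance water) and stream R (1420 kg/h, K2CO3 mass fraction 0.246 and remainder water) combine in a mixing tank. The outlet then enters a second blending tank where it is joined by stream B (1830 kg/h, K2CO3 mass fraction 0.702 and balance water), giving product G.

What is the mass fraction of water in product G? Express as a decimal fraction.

0.583

Overall, product flow = 5460 kg/h.
water in = 2210×0.710 + 1420×0.754 + 1830×0.298 = 3185.1 kg/h.
water fraction in G = 0.583.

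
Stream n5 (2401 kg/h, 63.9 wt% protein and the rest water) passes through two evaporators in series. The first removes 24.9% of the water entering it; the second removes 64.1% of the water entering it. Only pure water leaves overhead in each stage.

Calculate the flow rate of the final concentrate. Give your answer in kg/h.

water in feed = 2401×0.361 = 866.76 kg/h.
After stage 1: water left = (1−0.249)×866.76 = 650.94; stream total = 2185.2 kg/h.
After stage 2: water left = (1−0.641)×650.94 = 233.69; final concentrate = 1767.9 kg/h.

1768 kg/h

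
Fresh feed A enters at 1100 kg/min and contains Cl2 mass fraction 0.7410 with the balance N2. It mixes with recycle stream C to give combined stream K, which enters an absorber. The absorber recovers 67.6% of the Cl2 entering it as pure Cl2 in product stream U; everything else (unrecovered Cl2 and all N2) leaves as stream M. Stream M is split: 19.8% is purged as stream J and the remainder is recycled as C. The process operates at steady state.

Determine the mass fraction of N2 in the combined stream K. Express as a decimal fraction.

N2 enters only via A and leaves only via the purge: 1100×0.259 = 0.198×(N2 in M), and the absorber passes all N2, so N2 in K = N2 in M = 1438.9 kg/min.
Cl2 in K: m_A = 1100×0.741 + (1−0.198)·(1−0.676)·m_A, so m_A = 815.1/0.7402 = 1101.3 kg/min.
K = 1101.3 + 1438.9 = 2540.1 kg/min.
N2 fraction in K = 1438.9/2540.1 = 0.5665.

0.5665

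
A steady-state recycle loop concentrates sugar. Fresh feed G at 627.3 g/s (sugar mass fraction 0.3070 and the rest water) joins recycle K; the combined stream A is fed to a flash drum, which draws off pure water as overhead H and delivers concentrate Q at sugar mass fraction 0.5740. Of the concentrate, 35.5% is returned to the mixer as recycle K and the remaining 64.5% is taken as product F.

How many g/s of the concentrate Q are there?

520.2 g/s

Overall sugar balance (none leaves overhead): sugar in fresh feed = sugar in product, i.e. 627.3×0.307 = (1−0.355)·Q·0.574.
Q = 192.58/(0.574×0.645) = 520.17 g/s.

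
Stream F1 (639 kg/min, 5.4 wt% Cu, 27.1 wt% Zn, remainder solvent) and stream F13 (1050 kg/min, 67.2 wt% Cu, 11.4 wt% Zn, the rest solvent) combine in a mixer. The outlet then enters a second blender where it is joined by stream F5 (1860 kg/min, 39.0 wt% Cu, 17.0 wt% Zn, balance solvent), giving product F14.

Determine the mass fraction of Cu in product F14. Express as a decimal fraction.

0.413

Overall, product flow = 3549 kg/min.
Cu in = 639×0.054 + 1050×0.672 + 1860×0.390 = 1465.5 kg/min.
Cu fraction in F14 = 0.413.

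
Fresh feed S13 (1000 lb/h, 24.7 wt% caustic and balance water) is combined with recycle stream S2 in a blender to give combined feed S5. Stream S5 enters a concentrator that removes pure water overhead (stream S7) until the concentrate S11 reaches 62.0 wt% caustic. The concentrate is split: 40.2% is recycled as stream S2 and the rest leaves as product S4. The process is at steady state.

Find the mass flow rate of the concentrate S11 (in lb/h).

666.2 lb/h

Overall caustic balance (none leaves overhead): caustic in fresh feed = caustic in product, i.e. 1000×0.247 = (1−0.402)·S11·0.620.
S11 = 247/(0.620×0.598) = 666.2 lb/h.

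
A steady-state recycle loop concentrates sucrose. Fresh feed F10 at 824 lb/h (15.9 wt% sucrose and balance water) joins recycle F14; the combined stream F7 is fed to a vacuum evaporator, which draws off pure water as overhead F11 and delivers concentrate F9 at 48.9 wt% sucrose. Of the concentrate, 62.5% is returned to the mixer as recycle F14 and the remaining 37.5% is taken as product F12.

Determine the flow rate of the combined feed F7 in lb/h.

1271 lb/h

Overall sucrose balance (none leaves overhead): sucrose in fresh feed = sucrose in product, i.e. 824×0.159 = (1−0.625)·F9·0.489.
F9 = 131.02/(0.489×0.375) = 714.47 lb/h.
Recycle F14 = 0.625×714.47 = 446.54 lb/h.
Combined feed F7 = 824 + 446.54 = 1270.5 lb/h.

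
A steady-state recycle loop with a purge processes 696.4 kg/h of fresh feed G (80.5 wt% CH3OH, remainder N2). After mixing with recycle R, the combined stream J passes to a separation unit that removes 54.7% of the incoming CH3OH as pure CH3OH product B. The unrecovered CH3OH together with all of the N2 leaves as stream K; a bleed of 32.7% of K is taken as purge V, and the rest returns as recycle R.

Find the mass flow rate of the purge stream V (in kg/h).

N2 enters only via G and leaves only via the purge: 696.4×0.195 = 0.327×(N2 in K), and the separation unit passes all N2, so N2 in J = N2 in K = 415.28 kg/h.
CH3OH in J: m_A = 696.4×0.805 + (1−0.327)·(1−0.547)·m_A, so m_A = 560.6/0.6951 = 806.47 kg/h.
K = (1−0.547)×806.47 + 415.28 = 780.62 kg/h.
Purge V = 0.327×780.62 = 255.26 kg/h.

255.3 kg/h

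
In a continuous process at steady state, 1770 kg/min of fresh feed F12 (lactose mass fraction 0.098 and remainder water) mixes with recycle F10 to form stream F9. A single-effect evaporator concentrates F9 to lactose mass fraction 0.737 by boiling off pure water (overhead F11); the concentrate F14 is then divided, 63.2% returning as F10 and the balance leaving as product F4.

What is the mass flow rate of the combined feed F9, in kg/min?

2174 kg/min

Overall lactose balance (none leaves overhead): lactose in fresh feed = lactose in product, i.e. 1770×0.098 = (1−0.632)·F14·0.737.
F14 = 173.46/(0.737×0.368) = 639.56 kg/min.
Recycle F10 = 0.632×639.56 = 404.2 kg/min.
Combined feed F9 = 1770 + 404.2 = 2174.2 kg/min.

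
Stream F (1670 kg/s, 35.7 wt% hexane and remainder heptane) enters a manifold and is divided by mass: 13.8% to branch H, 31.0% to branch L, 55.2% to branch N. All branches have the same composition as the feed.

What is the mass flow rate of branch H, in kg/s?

230.5 kg/s

Branch H flow = 0.138×1670 = 230.46 kg/s.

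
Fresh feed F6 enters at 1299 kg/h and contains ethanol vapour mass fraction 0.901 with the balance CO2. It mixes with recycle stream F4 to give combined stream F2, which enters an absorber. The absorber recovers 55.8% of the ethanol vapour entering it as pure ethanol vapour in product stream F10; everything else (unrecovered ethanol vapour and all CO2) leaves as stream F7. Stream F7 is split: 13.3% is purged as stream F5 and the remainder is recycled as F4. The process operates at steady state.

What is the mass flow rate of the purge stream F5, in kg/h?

CO2 enters only via F6 and leaves only via the purge: 1299×0.099 = 0.133×(CO2 in F7), and the absorber passes all CO2, so CO2 in F2 = CO2 in F7 = 966.92 kg/h.
ethanol vapour in F2: m_A = 1299×0.901 + (1−0.133)·(1−0.558)·m_A, so m_A = 1170.4/0.6168 = 1897.6 kg/h.
F7 = (1−0.558)×1897.6 + 966.92 = 1805.7 kg/h.
Purge F5 = 0.133×1805.7 = 240.15 kg/h.

240.2 kg/h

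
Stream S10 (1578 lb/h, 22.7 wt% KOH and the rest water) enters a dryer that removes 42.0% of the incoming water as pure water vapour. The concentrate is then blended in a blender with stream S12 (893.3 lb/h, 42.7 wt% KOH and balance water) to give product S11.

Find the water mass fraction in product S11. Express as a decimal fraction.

0.6224

Vapour removed = 0.420×0.773×1578 = 512.31 lb/h; concentrate = 1065.7 lb/h.
water reaching the mixer = 707.48 (from concentrate) + 893.3×0.573 = 1219.3 lb/h.
Product flow = 1065.7 + 893.3 = 1959 lb/h; water fraction = 0.6224.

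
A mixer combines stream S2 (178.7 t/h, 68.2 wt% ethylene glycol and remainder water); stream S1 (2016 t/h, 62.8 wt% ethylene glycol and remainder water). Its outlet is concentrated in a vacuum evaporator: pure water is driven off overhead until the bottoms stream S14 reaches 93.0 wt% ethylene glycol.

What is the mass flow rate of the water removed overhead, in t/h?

ethylene glycol entering = 178.7×0.682 + 2016×0.628 = 1387.9 t/h.
All ethylene glycol reports to S14, so S14 = 1387.9/0.930 = 1492.4 t/h.
Total feed = 2194.7 t/h; overhead = 2194.7 − 1492.4 = 702.31 t/h.

702.3 t/h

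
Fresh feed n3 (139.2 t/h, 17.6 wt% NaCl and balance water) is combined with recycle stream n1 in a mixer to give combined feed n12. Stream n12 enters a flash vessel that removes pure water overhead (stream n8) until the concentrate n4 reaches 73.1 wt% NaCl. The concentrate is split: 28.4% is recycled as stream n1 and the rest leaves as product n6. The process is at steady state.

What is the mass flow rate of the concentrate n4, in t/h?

46.81 t/h

Overall NaCl balance (none leaves overhead): NaCl in fresh feed = NaCl in product, i.e. 139.2×0.176 = (1−0.284)·n4·0.731.
n4 = 24.499/(0.731×0.716) = 46.808 t/h.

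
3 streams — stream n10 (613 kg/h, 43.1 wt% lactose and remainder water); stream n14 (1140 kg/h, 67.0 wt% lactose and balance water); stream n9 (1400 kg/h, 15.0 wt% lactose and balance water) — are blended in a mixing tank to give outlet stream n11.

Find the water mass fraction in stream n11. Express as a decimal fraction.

Total flow out = 613 + 1140 + 1400 = 3153 kg/h.
water in = 613×0.569 + 1140×0.330 + 1400×0.850 = 1915 kg/h.
water mass fraction in n11 = 1915/3153 = 0.6074.

0.6074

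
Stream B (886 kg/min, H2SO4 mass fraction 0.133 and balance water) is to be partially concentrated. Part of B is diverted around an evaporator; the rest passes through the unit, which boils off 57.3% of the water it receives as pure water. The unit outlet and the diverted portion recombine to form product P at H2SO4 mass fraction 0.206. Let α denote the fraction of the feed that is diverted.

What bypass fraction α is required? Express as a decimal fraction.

0.287

All 886×0.133 = 117.84 kg/min of H2SO4 reaches P, so P = 117.84/0.206 = 572.03 kg/min and vapour = 313.97 kg/min.
The evaporator receives (1−α)·886 of feed at 0.867 water and removes 0.573 of that water:
0.573×0.867×(1−α)×886 = 313.97
(1−α) = 313.97/440.16 = 0.7133;  α = 0.2867.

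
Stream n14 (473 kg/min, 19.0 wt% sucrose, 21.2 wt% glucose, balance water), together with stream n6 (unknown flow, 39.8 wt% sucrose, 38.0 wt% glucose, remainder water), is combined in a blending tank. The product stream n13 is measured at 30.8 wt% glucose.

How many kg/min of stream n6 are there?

Let n6 be the unknown flow. Total out = 473 + n6.
glucose balance: 100.28 + 0.380·n6 = 0.308·(473 + n6)
(0.380 − 0.308)·n6 = 0.308×473 − 100.28 = 45.408
n6 = 45.408 / 0.072 = 630.67 kg/min

630.7 kg/min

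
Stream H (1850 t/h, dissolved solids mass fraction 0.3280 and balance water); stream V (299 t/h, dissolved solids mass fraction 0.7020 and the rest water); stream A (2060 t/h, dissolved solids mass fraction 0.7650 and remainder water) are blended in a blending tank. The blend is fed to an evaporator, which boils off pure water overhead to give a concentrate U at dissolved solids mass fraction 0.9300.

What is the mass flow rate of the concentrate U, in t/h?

2573 t/h

dissolved solids entering = 1850×0.328 + 299×0.702 + 2060×0.765 = 2392.6 t/h.
All dissolved solids reports to U, so U = 2392.6/0.930 = 2572.7 t/h.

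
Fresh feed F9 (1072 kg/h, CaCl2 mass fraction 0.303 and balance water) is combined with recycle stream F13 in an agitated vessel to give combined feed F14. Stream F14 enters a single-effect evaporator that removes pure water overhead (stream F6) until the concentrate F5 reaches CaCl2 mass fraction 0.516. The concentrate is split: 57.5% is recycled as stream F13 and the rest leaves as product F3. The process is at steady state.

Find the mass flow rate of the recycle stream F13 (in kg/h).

851.7 kg/h

Overall CaCl2 balance (none leaves overhead): CaCl2 in fresh feed = CaCl2 in product, i.e. 1072×0.303 = (1−0.575)·F5·0.516.
F5 = 324.82/(0.516×0.425) = 1481.1 kg/h.
Recycle F13 = 0.575×1481.1 = 851.66 kg/h.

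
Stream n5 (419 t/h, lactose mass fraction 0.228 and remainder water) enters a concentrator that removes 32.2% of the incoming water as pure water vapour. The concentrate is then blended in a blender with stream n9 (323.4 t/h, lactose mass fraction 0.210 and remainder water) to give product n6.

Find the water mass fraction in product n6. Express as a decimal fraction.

Vapour removed = 0.322×0.772×419 = 104.16 t/h; concentrate = 314.84 t/h.
water reaching the mixer = 219.31 (from concentrate) + 323.4×0.790 = 474.8 t/h.
Product flow = 314.84 + 323.4 = 638.24 t/h; water fraction = 0.744.

0.744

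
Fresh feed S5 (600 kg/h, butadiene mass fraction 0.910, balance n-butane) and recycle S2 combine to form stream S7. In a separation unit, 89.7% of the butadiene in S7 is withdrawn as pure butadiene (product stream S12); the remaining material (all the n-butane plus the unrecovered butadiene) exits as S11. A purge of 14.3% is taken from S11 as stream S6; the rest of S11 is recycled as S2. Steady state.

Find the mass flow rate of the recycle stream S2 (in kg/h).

376.5 kg/h

n-butane enters only via S5 and leaves only via the purge: 600×0.090 = 0.143×(n-butane in S11), and the separation unit passes all n-butane, so n-butane in S7 = n-butane in S11 = 377.62 kg/h.
butadiene in S7: m_A = 600×0.910 + (1−0.143)·(1−0.897)·m_A, so m_A = 546/0.9117 = 598.86 kg/h.
S11 = (1−0.897)×598.86 + 377.62 = 439.31 kg/h.
Recycle S2 = (1−0.143)×439.31 = 376.48 kg/h.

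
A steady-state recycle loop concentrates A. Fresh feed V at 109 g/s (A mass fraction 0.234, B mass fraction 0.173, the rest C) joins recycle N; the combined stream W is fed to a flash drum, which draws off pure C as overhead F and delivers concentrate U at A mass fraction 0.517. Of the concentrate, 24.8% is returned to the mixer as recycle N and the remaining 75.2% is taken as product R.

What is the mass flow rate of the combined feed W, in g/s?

Overall A balance (none leaves overhead): A in fresh feed = A in product, i.e. 109×0.234 = (1−0.248)·U·0.517.
U = 25.506/(0.517×0.752) = 65.605 g/s.
Recycle N = 0.248×65.605 = 16.27 g/s.
Combined feed W = 109 + 16.27 = 125.27 g/s.

125.3 g/s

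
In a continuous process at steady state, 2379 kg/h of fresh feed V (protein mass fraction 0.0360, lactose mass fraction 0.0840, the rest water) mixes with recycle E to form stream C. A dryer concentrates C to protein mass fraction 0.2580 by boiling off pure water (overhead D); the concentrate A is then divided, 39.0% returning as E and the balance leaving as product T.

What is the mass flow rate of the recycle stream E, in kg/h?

212.2 kg/h

Overall protein balance (none leaves overhead): protein in fresh feed = protein in product, i.e. 2379×0.036 = (1−0.390)·A·0.258.
A = 85.644/(0.258×0.610) = 544.19 kg/h.
Recycle E = 0.390×544.19 = 212.23 kg/h.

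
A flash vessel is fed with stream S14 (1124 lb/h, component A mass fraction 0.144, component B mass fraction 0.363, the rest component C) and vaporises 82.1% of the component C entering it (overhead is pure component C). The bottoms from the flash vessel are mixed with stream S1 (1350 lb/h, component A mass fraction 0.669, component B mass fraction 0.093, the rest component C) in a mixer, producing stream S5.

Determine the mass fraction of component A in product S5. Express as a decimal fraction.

0.527

Vapour removed = 0.821×0.493×1124 = 454.94 lb/h; concentrate = 669.06 lb/h.
component A reaching the mixer = 161.86 (from concentrate) + 1350×0.669 = 1065 lb/h.
Product flow = 669.06 + 1350 = 2019.1 lb/h; component A fraction = 0.527.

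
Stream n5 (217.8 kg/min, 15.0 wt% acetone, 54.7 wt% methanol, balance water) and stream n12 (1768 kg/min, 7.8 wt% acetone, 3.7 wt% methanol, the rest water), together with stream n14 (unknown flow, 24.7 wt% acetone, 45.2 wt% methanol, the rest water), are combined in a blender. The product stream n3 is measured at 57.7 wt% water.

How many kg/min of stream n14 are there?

Let n14 be the unknown flow. Total out = 1985.8 + n14.
water balance: 1630.7 + 0.301·n14 = 0.577·(1985.8 + n14)
(0.301 − 0.577)·n14 = 0.577×1985.8 − 1630.7 = -484.87
n14 = -484.87 / -0.276 = 1756.8 kg/min

1757 kg/min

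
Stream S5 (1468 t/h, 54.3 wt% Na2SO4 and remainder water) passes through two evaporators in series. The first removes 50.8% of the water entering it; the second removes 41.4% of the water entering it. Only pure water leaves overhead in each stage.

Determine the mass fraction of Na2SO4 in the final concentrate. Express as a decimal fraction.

water in feed = 1468×0.457 = 670.88 t/h.
After stage 1: water left = (1−0.508)×670.88 = 330.07; stream total = 1127.2 t/h.
After stage 2: water left = (1−0.414)×330.07 = 193.42; final concentrate = 990.55 t/h.
Na2SO4 fraction = 797.12/990.55 = 0.805.

0.805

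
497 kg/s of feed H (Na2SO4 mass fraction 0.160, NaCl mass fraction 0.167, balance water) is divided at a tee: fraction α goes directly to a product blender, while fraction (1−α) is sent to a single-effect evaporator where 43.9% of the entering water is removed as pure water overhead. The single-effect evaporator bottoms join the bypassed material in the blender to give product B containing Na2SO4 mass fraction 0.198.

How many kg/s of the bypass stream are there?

All 497×0.160 = 79.52 kg/s of Na2SO4 reaches B, so B = 79.52/0.198 = 401.62 kg/s and vapour = 95.384 kg/s.
The evaporator receives (1−α)·497 of feed at 0.673 water and removes 0.439 of that water:
0.439×0.673×(1−α)×497 = 95.384
(1−α) = 95.384/146.84 = 0.6496;  α = 0.3504.
Bypass flow = 0.3504×497 = 174.15 kg/s.

174.2 kg/s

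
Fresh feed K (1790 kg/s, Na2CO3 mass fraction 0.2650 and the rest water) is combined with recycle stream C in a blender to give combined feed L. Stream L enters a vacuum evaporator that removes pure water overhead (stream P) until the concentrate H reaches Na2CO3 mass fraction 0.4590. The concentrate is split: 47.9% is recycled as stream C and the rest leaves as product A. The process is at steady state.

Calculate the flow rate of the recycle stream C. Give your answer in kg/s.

950.1 kg/s

Overall Na2CO3 balance (none leaves overhead): Na2CO3 in fresh feed = Na2CO3 in product, i.e. 1790×0.265 = (1−0.479)·H·0.459.
H = 474.35/(0.459×0.521) = 1983.6 kg/s.
Recycle C = 0.479×1983.6 = 950.13 kg/s.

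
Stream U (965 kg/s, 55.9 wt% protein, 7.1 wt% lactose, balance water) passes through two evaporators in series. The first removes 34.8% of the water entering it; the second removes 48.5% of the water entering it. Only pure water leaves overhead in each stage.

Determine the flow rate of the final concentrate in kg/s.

727.8 kg/s

water in feed = 965×0.370 = 357.05 kg/s.
After stage 1: water left = (1−0.348)×357.05 = 232.8; stream total = 840.75 kg/s.
After stage 2: water left = (1−0.485)×232.8 = 119.89; final concentrate = 727.84 kg/s.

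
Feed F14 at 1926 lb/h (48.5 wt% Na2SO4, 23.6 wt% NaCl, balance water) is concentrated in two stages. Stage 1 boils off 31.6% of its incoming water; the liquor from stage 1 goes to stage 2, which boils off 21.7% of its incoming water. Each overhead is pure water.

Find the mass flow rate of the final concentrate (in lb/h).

1676 lb/h

water in feed = 1926×0.279 = 537.35 lb/h.
After stage 1: water left = (1−0.316)×537.35 = 367.55; stream total = 1756.2 lb/h.
After stage 2: water left = (1−0.217)×367.55 = 287.79; final concentrate = 1676.4 lb/h.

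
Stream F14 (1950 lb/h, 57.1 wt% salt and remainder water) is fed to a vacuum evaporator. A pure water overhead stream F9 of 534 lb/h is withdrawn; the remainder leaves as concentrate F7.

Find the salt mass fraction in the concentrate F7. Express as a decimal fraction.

salt is not removed: 1950×0.571 = 1113.4 lb/h of salt enters F7.
Concentrate = 1950 − 534 = 1416 lb/h.
Mass fraction = 1113.4/1416 = 0.786.

0.786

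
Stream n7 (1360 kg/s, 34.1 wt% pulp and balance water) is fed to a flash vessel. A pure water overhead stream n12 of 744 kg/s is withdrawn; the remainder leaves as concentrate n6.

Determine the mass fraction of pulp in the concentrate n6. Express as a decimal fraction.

0.7529

pulp is not removed: 1360×0.341 = 463.76 kg/s of pulp enters n6.
Concentrate = 1360 − 744 = 616 kg/s.
Mass fraction = 463.76/616 = 0.7529.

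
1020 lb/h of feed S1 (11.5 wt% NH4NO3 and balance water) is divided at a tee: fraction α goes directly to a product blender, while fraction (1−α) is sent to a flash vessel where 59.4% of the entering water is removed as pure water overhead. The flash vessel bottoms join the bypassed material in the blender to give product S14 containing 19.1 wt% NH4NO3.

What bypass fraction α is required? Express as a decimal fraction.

0.243

All 1020×0.115 = 117.3 lb/h of NH4NO3 reaches S14, so S14 = 117.3/0.191 = 614.14 lb/h and vapour = 405.86 lb/h.
The evaporator receives (1−α)·1020 of feed at 0.885 water and removes 0.594 of that water:
0.594×0.885×(1−α)×1020 = 405.86
(1−α) = 405.86/536.2 = 0.7569;  α = 0.2431.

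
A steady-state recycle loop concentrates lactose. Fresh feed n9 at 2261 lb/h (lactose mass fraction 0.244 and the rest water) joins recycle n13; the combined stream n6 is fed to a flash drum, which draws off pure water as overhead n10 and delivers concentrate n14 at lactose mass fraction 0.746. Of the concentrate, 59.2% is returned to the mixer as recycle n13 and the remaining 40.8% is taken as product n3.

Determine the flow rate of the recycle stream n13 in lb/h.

1073 lb/h

Overall lactose balance (none leaves overhead): lactose in fresh feed = lactose in product, i.e. 2261×0.244 = (1−0.592)·n14·0.746.
n14 = 551.68/(0.746×0.408) = 1812.6 lb/h.
Recycle n13 = 0.592×1812.6 = 1073 lb/h.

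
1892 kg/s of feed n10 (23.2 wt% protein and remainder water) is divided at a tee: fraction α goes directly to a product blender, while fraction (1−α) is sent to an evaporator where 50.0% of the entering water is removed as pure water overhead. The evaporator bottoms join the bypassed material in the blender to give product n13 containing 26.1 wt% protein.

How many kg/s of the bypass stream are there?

1345 kg/s

All 1892×0.232 = 438.94 kg/s of protein reaches n13, so n13 = 438.94/0.261 = 1681.8 kg/s and vapour = 210.22 kg/s.
The evaporator receives (1−α)·1892 of feed at 0.768 water and removes 0.500 of that water:
0.500×0.768×(1−α)×1892 = 210.22
(1−α) = 210.22/726.53 = 0.2894;  α = 0.7106.
Bypass flow = 0.7106×1892 = 1344.5 kg/s.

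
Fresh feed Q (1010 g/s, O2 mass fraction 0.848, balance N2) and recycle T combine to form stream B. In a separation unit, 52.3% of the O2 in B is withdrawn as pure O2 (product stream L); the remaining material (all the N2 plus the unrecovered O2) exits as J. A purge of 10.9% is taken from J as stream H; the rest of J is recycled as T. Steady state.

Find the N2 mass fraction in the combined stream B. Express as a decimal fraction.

N2 enters only via Q and leaves only via the purge: 1010×0.152 = 0.109×(N2 in J), and the separation unit passes all N2, so N2 in B = N2 in J = 1408.4 g/s.
O2 in B: m_A = 1010×0.848 + (1−0.109)·(1−0.523)·m_A, so m_A = 856.48/0.5750 = 1489.5 g/s.
B = 1489.5 + 1408.4 = 2898 g/s.
N2 fraction in B = 1408.4/2898 = 0.486.

0.486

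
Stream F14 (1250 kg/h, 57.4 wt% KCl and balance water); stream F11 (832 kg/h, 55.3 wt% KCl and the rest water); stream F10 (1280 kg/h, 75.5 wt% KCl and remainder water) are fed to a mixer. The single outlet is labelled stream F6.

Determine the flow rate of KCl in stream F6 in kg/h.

2144 kg/h

KCl out = KCl in = 1250×0.574 + 832×0.553 + 1280×0.755 = 2144 kg/h.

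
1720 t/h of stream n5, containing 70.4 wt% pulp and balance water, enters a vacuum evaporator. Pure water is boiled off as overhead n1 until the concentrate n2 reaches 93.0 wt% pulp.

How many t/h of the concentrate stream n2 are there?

pulp is conserved: 1720×0.704 = 1210.9 t/h all reports to the concentrate.
Concentrate = 1210.9/(target fraction) = 1302 t/h.

1302 t/h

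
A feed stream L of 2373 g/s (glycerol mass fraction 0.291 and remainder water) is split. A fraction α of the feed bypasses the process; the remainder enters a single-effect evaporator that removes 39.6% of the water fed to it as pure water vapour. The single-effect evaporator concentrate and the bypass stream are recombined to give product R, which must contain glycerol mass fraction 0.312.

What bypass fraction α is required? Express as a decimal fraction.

0.760

All 2373×0.291 = 690.54 g/s of glycerol reaches R, so R = 690.54/0.312 = 2213.3 g/s and vapour = 159.72 g/s.
The evaporator receives (1−α)·2373 of feed at 0.709 water and removes 0.396 of that water:
0.396×0.709×(1−α)×2373 = 159.72
(1−α) = 159.72/666.25 = 0.2397;  α = 0.7603.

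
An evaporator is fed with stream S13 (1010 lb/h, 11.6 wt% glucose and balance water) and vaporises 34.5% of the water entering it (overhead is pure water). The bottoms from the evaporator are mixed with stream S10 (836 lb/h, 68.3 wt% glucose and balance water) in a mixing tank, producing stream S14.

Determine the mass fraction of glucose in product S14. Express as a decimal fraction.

0.447

Vapour removed = 0.345×0.884×1010 = 308.03 lb/h; concentrate = 701.97 lb/h.
glucose reaching the mixer = 117.16 (from concentrate) + 836×0.683 = 688.15 lb/h.
Product flow = 701.97 + 836 = 1538 lb/h; glucose fraction = 0.447.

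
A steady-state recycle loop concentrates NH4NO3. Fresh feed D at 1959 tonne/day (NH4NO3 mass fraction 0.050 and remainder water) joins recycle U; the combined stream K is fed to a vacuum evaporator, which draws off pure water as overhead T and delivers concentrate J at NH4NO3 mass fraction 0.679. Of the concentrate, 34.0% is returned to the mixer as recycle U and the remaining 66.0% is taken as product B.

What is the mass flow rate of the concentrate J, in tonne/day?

Overall NH4NO3 balance (none leaves overhead): NH4NO3 in fresh feed = NH4NO3 in product, i.e. 1959×0.050 = (1−0.340)·J·0.679.
J = 97.95/(0.679×0.660) = 218.57 tonne/day.

218.6 tonne/day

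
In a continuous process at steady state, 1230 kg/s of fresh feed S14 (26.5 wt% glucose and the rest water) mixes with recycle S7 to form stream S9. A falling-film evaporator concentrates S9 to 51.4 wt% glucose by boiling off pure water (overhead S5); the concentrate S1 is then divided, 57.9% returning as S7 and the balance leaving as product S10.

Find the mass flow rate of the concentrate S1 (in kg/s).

Overall glucose balance (none leaves overhead): glucose in fresh feed = glucose in product, i.e. 1230×0.265 = (1−0.579)·S1·0.514.
S1 = 325.95/(0.514×0.421) = 1506.3 kg/s.

1506 kg/s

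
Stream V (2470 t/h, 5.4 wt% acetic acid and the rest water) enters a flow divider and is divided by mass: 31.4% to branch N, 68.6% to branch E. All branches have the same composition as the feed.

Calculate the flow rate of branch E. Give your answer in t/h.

1694 t/h

Branch E flow = 0.686×2470 = 1694.4 t/h.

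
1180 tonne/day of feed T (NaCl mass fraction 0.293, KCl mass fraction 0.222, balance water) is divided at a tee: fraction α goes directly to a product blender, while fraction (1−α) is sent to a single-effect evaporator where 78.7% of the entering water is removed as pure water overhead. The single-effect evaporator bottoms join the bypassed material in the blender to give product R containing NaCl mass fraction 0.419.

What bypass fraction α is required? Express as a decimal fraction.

All 1180×0.293 = 345.74 tonne/day of NaCl reaches R, so R = 345.74/0.419 = 825.16 tonne/day and vapour = 354.84 tonne/day.
The evaporator receives (1−α)·1180 of feed at 0.485 water and removes 0.787 of that water:
0.787×0.485×(1−α)×1180 = 354.84
(1−α) = 354.84/450.4 = 0.7878;  α = 0.2122.

0.212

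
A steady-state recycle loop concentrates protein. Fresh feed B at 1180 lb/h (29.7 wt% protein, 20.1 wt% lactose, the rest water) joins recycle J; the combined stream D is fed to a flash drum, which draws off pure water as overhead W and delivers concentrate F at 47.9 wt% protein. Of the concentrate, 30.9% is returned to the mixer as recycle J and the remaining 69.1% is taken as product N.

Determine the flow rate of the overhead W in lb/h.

Overall protein balance (none leaves overhead): protein in fresh feed = protein in product, i.e. 1180×0.297 = (1−0.309)·F·0.479.
F = 350.46/(0.479×0.691) = 1058.8 lb/h.
Recycle J = 0.309×1058.8 = 327.18 lb/h.
Combined feed D = 1180 + 327.18 = 1507.2 lb/h.
Overhead W = D − F = 1507.2 − 1058.8 = 448.35 lb/h.

448.4 lb/h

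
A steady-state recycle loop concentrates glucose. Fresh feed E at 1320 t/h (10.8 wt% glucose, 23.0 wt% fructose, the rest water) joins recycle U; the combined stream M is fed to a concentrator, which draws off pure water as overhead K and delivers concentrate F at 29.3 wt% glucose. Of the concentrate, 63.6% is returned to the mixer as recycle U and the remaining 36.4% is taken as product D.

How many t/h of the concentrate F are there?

1337 t/h

Overall glucose balance (none leaves overhead): glucose in fresh feed = glucose in product, i.e. 1320×0.108 = (1−0.636)·F·0.293.
F = 142.56/(0.293×0.364) = 1336.7 t/h.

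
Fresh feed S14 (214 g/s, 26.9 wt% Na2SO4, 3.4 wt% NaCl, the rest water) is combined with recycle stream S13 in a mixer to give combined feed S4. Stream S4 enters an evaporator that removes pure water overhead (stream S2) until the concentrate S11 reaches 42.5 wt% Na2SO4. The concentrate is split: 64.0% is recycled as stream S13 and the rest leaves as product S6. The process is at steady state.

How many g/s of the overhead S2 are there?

Overall Na2SO4 balance (none leaves overhead): Na2SO4 in fresh feed = Na2SO4 in product, i.e. 214×0.269 = (1−0.640)·S11·0.425.
S11 = 57.566/(0.425×0.360) = 376.25 g/s.
Recycle S13 = 0.640×376.25 = 240.8 g/s.
Combined feed S4 = 214 + 240.8 = 454.8 g/s.
Overhead S2 = S4 − S11 = 454.8 − 376.25 = 78.551 g/s.

78.55 g/s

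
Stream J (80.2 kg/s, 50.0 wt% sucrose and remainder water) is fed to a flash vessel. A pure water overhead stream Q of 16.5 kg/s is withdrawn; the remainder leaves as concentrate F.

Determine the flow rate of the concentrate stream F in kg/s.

63.7 kg/s

Concentrate = 80.2 − 16.5 = 63.7 kg/s.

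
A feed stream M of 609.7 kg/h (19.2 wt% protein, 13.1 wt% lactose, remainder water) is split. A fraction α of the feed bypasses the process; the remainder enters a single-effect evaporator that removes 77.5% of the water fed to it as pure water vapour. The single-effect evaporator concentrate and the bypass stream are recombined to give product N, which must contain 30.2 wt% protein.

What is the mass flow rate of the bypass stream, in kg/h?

All 609.7×0.192 = 117.06 kg/h of protein reaches N, so N = 117.06/0.302 = 387.62 kg/h and vapour = 222.08 kg/h.
The evaporator receives (1−α)·609.7 of feed at 0.677 water and removes 0.775 of that water:
0.775×0.677×(1−α)×609.7 = 222.08
(1−α) = 222.08/319.89 = 0.6942;  α = 0.3058.
Bypass flow = 0.3058×609.7 = 186.44 kg/h.

186.4 kg/h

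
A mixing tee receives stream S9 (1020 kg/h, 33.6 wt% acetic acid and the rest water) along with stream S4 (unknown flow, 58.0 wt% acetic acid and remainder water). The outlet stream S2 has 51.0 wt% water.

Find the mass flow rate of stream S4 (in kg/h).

Let S4 be the unknown flow. Total out = 1020 + S4.
water balance: 677.28 + 0.420·S4 = 0.510·(1020 + S4)
(0.420 − 0.510)·S4 = 0.510×1020 − 677.28 = -157.08
S4 = -157.08 / -0.090 = 1745.3 kg/h

1745 kg/h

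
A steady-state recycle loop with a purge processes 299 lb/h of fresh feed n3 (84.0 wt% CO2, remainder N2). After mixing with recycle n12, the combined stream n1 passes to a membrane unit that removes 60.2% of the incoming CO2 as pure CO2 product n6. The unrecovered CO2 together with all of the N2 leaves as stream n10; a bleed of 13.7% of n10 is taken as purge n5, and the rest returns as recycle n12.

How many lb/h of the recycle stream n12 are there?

432.8 lb/h

N2 enters only via n3 and leaves only via the purge: 299×0.160 = 0.137×(N2 in n10), and the membrane unit passes all N2, so N2 in n1 = N2 in n10 = 349.2 lb/h.
CO2 in n1: m_A = 299×0.840 + (1−0.137)·(1−0.602)·m_A, so m_A = 251.16/0.6565 = 382.56 lb/h.
n10 = (1−0.602)×382.56 + 349.2 = 501.46 lb/h.
Recycle n12 = (1−0.137)×501.46 = 432.76 lb/h.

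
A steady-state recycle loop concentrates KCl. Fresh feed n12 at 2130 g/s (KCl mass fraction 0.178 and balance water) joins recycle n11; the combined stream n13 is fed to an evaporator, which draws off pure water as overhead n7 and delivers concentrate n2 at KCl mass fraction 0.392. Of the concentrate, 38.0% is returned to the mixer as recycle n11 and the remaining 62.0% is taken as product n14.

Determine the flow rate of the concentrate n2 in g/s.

Overall KCl balance (none leaves overhead): KCl in fresh feed = KCl in product, i.e. 2130×0.178 = (1−0.380)·n2·0.392.
n2 = 379.14/(0.392×0.620) = 1560 g/s.

1560 g/s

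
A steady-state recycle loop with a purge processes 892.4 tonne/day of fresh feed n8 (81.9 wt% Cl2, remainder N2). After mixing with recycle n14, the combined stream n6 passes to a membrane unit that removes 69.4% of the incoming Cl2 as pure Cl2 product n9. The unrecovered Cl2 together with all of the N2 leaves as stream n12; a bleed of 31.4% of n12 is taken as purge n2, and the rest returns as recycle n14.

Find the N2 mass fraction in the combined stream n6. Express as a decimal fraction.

N2 enters only via n8 and leaves only via the purge: 892.4×0.181 = 0.314×(N2 in n12), and the membrane unit passes all N2, so N2 in n6 = N2 in n12 = 514.41 tonne/day.
Cl2 in n6: m_A = 892.4×0.819 + (1−0.314)·(1−0.694)·m_A, so m_A = 730.88/0.7901 = 925.06 tonne/day.
n6 = 925.06 + 514.41 = 1439.5 tonne/day.
N2 fraction in n6 = 514.41/1439.5 = 0.3574.

0.3574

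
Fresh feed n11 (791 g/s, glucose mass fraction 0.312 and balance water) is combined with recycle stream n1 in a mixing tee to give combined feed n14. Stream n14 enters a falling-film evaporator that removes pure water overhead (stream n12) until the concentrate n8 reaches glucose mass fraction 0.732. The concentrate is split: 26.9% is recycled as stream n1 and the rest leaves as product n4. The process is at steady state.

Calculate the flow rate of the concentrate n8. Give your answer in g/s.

461.2 g/s

Overall glucose balance (none leaves overhead): glucose in fresh feed = glucose in product, i.e. 791×0.312 = (1−0.269)·n8·0.732.
n8 = 246.79/(0.732×0.731) = 461.21 g/s.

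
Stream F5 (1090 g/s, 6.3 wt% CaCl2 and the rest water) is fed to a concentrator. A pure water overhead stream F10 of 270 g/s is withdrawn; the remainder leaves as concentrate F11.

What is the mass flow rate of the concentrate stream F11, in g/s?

Concentrate = 1090 − 270 = 820 g/s.

820 g/s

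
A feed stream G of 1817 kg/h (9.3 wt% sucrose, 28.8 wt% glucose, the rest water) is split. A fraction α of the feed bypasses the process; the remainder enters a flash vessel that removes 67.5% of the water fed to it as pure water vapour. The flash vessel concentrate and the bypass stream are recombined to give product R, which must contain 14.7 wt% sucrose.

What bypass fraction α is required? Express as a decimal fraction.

0.121

All 1817×0.093 = 168.98 kg/h of sucrose reaches R, so R = 168.98/0.147 = 1149.5 kg/h and vapour = 667.47 kg/h.
The evaporator receives (1−α)·1817 of feed at 0.619 water and removes 0.675 of that water:
0.675×0.619×(1−α)×1817 = 667.47
(1−α) = 667.47/759.19 = 0.8792;  α = 0.1208.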